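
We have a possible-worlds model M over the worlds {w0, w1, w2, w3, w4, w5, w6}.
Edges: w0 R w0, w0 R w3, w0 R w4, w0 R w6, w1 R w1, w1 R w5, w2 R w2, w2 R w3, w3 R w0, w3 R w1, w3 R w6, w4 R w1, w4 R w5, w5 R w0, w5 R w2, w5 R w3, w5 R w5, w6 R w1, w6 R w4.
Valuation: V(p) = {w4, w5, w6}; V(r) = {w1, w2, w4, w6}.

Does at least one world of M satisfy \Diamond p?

Yes

Let φ = \Diamond p. Evaluate φ at each world:
  w0 (successors {w0, w3, w4, w6}): φ is true.
  w1 (successors {w1, w5}): φ is true.
  w2 (successors {w2, w3}): φ is false.
  w3 (successors {w0, w1, w6}): φ is true.
  w4 (successors {w1, w5}): φ is true.
  w5 (successors {w0, w2, w3, w5}): φ is true.
  w6 (successors {w1, w4}): φ is true.
Detail at w0 (witness):
  At w0: \Diamond p requires p at some successor in {w0, w3, w4, w6}.
    p holds at w4, so \Diamond p is true at w0.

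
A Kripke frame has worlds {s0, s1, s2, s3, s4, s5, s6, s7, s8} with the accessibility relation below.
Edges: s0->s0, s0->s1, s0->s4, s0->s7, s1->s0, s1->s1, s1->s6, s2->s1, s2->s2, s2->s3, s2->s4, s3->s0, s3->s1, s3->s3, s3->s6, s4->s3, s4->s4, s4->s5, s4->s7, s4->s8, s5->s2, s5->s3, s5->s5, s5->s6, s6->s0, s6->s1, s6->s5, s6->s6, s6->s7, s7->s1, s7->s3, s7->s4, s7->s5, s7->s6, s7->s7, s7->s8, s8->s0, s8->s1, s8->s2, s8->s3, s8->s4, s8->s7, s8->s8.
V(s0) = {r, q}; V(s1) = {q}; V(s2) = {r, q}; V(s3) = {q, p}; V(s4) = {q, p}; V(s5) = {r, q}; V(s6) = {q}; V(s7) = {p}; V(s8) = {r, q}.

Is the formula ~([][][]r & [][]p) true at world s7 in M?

Yes

At s7: [][][]r & [][]p is false, so ~([][][]r & [][]p) is true.
  At s7: [][][]r is false, [][]p is false, so [][][]r & [][]p is false.
    At s7: [][][]r requires [][]r at every successor {s1, s3, s4, s5, s6, s7, s8}.
      [][]r fails at s1, so [][][]r is false at s7.
    At s7: [][]p requires []p at every successor {s1, s3, s4, s5, s6, s7, s8}.
      []p fails at s1, so [][]p is false at s7.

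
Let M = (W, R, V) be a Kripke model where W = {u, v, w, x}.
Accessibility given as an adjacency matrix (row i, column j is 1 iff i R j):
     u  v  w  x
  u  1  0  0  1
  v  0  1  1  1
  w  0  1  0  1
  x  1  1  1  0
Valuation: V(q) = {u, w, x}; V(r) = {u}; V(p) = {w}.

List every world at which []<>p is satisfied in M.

Let φ = []<>p. Evaluate φ at each world:
  u (successors {u, x}): φ is false.
  v (successors {v, w, x}): φ is false.
  w (successors {v, x}): φ is true.
  x (successors {u, v, w}): φ is false.
For instance, at u:
  At u: []<>p requires <>p at every successor {u, x}.
    <>p fails at u, so []<>p is false at u.
      At u: <>p requires p at some successor in {u, x}.
        At u: p is false.
        At x: p is false.
      So <>p is false at u.
Satisfying worlds: {w}

w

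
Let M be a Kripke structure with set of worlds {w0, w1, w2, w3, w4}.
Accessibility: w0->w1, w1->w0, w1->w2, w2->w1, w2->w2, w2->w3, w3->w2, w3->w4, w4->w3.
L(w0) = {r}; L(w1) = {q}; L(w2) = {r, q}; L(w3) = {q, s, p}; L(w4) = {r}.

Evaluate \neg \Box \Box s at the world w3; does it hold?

Yes

Recall that \Box ψ holds at a world iff ψ holds at every accessible world, and \Diamond ψ holds iff ψ holds at some accessible world.
At w3: \Box \Box s is false, so \neg \Box \Box s is true.
  At w3: \Box \Box s requires \Box s at every successor {w2, w4}.
    \Box s fails at w2, so \Box \Box s is false at w3.
      At w2: \Box s requires s at every successor {w1, w2, w3}.
        s fails at w1, so \Box s is false at w2.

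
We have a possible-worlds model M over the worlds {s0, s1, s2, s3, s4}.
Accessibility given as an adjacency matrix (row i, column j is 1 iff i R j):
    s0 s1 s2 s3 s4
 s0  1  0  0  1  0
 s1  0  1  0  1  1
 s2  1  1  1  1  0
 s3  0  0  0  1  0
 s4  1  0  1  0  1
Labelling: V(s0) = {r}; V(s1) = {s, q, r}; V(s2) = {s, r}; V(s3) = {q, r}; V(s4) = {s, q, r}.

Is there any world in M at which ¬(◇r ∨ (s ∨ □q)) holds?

Let φ = ¬(◇r ∨ (s ∨ □q)). Evaluate φ at each world:
  s0 (successors {s0, s3}): φ is false.
  s1 (successors {s1, s3, s4}): φ is false.
  s2 (successors {s0, s1, s2, s3}): φ is false.
  s3 (successors {s3}): φ is false.
  s4 (successors {s0, s2, s4}): φ is false.
For instance, at s0:
  At s0: ◇r ∨ (s ∨ □q) is true, so ¬(◇r ∨ (s ∨ □q)) is false.
    At s0: ◇r is true, s ∨ □q is false, so ◇r ∨ (s ∨ □q) is true.
      At s0: ◇r requires r at some successor in {s0, s3}.
        r holds at s0, so ◇r is true at s0.
      At s0: s is false, □q is false, so s ∨ □q is false.

No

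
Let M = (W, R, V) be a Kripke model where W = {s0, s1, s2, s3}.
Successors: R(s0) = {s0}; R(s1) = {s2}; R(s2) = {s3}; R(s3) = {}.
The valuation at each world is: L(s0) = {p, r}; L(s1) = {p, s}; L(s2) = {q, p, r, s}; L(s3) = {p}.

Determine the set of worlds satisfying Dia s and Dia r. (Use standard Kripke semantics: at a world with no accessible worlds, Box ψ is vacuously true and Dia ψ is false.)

s1

Let φ = Dia s and Dia r. Evaluate φ at each world:
  s0 (successors {s0}): φ is false.
  s1 (successors {s2}): φ is true.
  s2 (successors {s3}): φ is false.
  s3 (successors ∅): φ is false.
For instance, at s0:
  At s0: Dia s is false, Dia r is true, so Dia s and Dia r is false.
    At s0: Dia s requires s at some successor in {s0}.
      At s0: s is false.
    So Dia s is false at s0.
    At s0: Dia r requires r at some successor in {s0}.
      r holds at s0, so Dia r is true at s0.
Satisfying worlds: {s1}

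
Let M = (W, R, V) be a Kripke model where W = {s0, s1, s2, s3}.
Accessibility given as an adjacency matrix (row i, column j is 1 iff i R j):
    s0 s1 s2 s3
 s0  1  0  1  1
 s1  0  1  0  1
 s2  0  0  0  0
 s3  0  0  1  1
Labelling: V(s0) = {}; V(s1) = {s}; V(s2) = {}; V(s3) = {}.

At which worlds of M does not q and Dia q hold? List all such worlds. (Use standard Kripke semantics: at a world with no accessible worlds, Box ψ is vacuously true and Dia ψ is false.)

Recall that Dia ψ holds at a world iff ψ holds at some accessible world.
Let φ = not q and Dia q. Evaluate φ at each world:
  s0 (successors {s0, s2, s3}): φ is false.
  s1 (successors {s1, s3}): φ is false.
  s2 (successors ∅): φ is false.
  s3 (successors {s2, s3}): φ is false.
For instance, at s3:
  At s3: not q is true, Dia q is false, so not q and Dia q is false.
    At s3: Dia q requires q at some successor in {s2, s3}.
      At s2: q is false.
      At s3: q is false.
    So Dia q is false at s3.
Satisfying worlds: none.

none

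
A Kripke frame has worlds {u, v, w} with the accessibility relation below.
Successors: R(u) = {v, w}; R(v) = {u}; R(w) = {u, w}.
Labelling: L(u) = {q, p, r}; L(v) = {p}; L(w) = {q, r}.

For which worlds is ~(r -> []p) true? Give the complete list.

u, w

Recall that []ψ holds at a world iff ψ holds at every accessible world, and <>ψ holds iff ψ holds at some accessible world.
Let φ = ~(r -> []p). Evaluate φ at each world:
  u (successors {v, w}): φ is true.
  v (successors {u}): φ is false.
  w (successors {u, w}): φ is true.
For instance, at w:
  At w: r -> []p is false, so ~(r -> []p) is true.
    At w: r is true, []p is false, so r -> []p is false.
      At w: []p requires p at every successor {u, w}.
        p fails at w, so []p is false at w.
Satisfying worlds: {u, w}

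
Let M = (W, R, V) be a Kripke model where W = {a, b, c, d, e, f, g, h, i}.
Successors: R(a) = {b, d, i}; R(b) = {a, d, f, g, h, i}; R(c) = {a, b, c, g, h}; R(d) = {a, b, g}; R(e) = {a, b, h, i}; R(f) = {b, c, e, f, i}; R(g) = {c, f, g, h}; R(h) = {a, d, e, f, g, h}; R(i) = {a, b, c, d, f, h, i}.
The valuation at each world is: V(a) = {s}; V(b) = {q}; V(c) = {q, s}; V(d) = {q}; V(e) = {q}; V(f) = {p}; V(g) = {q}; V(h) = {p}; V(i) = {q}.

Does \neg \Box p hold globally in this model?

Let φ = \neg \Box p. Evaluate φ at each world:
  a (successors {b, d, i}): φ is true.
  b (successors {a, d, f, g, h, i}): φ is true.
  c (successors {a, b, c, g, h}): φ is true.
  d (successors {a, b, g}): φ is true.
  e (successors {a, b, h, i}): φ is true.
  f (successors {b, c, e, f, i}): φ is true.
  g (successors {c, f, g, h}): φ is true.
  h (successors {a, d, e, f, g, h}): φ is true.
  i (successors {a, b, c, d, f, h, i}): φ is true.
For instance, at f:
  At f: \Box p is false, so \neg \Box p is true.
    At f: \Box p requires p at every successor {b, c, e, f, i}.
      p fails at b, so \Box p is false at f.

Yes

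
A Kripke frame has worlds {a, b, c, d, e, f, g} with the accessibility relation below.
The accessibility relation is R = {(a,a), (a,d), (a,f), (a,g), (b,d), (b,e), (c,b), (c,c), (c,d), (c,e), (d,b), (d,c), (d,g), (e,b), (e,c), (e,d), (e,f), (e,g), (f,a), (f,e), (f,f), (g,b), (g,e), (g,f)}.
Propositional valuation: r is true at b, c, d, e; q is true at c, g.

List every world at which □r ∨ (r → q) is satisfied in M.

Let φ = □r ∨ (r → q). Evaluate φ at each world:
  a (successors {a, d, f, g}): φ is true.
  b (successors {d, e}): φ is true.
  c (successors {b, c, d, e}): φ is true.
  d (successors {b, c, g}): φ is false.
  e (successors {b, c, d, f, g}): φ is false.
  f (successors {a, e, f}): φ is true.
  g (successors {b, e, f}): φ is true.
For instance, at d:
  At d: □r is false, r → q is false, so □r ∨ (r → q) is false.
    At d: □r requires r at every successor {b, c, g}.
      r fails at g, so □r is false at d.
Satisfying worlds: {a, b, c, f, g}

a, b, c, f, g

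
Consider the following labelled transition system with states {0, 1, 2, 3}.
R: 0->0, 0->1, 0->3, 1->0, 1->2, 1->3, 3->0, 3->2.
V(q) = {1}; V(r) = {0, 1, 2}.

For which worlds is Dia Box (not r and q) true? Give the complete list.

1, 3

Let φ = Dia Box (not r and q). Evaluate φ at each world:
  0 (successors {0, 1, 3}): φ is false.
  1 (successors {0, 2, 3}): φ is true.
  2 (successors ∅): φ is false.
  3 (successors {0, 2}): φ is true.
For instance, at 0:
  At 0: Dia Box (not r and q) requires Box (not r and q) at some successor in {0, 1, 3}.
    At 0: Box (not r and q) is false.
    At 1: Box (not r and q) is false.
    At 3: Box (not r and q) is false.
  So Dia Box (not r and q) is false at 0.
Satisfying worlds: {1, 3}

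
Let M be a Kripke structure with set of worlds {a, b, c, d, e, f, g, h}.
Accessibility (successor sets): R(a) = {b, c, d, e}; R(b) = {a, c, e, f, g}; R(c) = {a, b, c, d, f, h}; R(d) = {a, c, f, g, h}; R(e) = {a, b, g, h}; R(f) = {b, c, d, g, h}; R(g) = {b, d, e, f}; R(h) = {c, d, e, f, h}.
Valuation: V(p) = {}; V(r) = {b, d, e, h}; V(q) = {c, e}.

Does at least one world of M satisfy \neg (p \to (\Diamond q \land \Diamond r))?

Let φ = \neg (p \to (\Diamond q \land \Diamond r)). Evaluate φ at each world:
  a (successors {b, c, d, e}): φ is false.
  b (successors {a, c, e, f, g}): φ is false.
  c (successors {a, b, c, d, f, h}): φ is false.
  d (successors {a, c, f, g, h}): φ is false.
  e (successors {a, b, g, h}): φ is false.
  f (successors {b, c, d, g, h}): φ is false.
  g (successors {b, d, e, f}): φ is false.
  h (successors {c, d, e, f, h}): φ is false.
For instance, at b:
  At b: p \to (\Diamond q \land \Diamond r) is true, so \neg (p \to (\Diamond q \land \Diamond r)) is false.
    At b: p is false, \Diamond q \land \Diamond r is true, so p \to (\Diamond q \land \Diamond r) is true.
      At b: \Diamond q is true, \Diamond r is true, so \Diamond q \land \Diamond r is true.

No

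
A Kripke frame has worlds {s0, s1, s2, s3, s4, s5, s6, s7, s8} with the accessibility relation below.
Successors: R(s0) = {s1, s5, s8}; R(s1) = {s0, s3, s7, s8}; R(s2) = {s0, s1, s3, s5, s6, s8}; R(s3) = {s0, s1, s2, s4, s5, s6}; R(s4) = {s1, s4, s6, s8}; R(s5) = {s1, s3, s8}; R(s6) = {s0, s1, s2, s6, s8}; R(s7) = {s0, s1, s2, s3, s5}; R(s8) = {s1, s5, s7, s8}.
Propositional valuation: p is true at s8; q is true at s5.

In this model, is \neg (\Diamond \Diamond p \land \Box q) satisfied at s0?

At s0: \Diamond \Diamond p \land \Box q is false, so \neg (\Diamond \Diamond p \land \Box q) is true.
  At s0: \Diamond \Diamond p is true, \Box q is false, so \Diamond \Diamond p \land \Box q is false.
    At s0: \Diamond \Diamond p requires \Diamond p at some successor in {s1, s5, s8}.
      \Diamond p holds at s1, so \Diamond \Diamond p is true at s0.
    At s0: \Box q requires q at every successor {s1, s5, s8}.
      q fails at s1, so \Box q is false at s0.

Yes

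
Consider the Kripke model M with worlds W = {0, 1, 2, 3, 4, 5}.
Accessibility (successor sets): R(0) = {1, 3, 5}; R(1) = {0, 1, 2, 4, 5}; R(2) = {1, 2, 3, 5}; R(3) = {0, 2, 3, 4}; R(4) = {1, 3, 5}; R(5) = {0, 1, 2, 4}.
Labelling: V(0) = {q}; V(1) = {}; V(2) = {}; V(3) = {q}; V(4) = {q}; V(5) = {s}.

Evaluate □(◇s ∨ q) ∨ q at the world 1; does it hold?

No

At 1: □(◇s ∨ q) is false, q is false, so □(◇s ∨ q) ∨ q is false.
  At 1: □(◇s ∨ q) requires ◇s ∨ q at every successor {0, 1, 2, 4, 5}.
    ◇s ∨ q fails at 5, so □(◇s ∨ q) is false at 1.
      At 5: ◇s is false, q is false, so ◇s ∨ q is false.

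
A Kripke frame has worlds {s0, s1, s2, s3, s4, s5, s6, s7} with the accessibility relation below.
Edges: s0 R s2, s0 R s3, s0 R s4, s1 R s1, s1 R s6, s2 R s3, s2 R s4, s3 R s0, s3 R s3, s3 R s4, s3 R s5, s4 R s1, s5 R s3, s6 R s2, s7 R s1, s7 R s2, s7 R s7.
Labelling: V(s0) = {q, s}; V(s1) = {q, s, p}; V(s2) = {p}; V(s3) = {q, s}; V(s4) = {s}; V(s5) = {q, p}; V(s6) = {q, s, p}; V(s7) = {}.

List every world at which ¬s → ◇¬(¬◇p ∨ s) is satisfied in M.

Let φ = ¬s → ◇¬(¬◇p ∨ s). Evaluate φ at each world:
  s0 (successors {s2, s3, s4}): φ is true.
  s1 (successors {s1, s6}): φ is true.
  s2 (successors {s3, s4}): φ is false.
  s3 (successors {s0, s3, s4, s5}): φ is true.
  s4 (successors {s1}): φ is true.
  s5 (successors {s3}): φ is false.
  s6 (successors {s2}): φ is true.
  s7 (successors {s1, s2, s7}): φ is true.
For instance, at s3:
  At s3: ¬s is false, ◇¬(¬◇p ∨ s) is false, so ¬s → ◇¬(¬◇p ∨ s) is true.
    At s3: ◇¬(¬◇p ∨ s) requires ¬(¬◇p ∨ s) at some successor in {s0, s3, s4, s5}.
      At s0: ¬(¬◇p ∨ s) is false.
      At s3: ¬(¬◇p ∨ s) is false.
      At s4: ¬(¬◇p ∨ s) is false.
      At s5: ¬(¬◇p ∨ s) is false.
    So ◇¬(¬◇p ∨ s) is false at s3.
Satisfying worlds: {s0, s1, s3, s4, s6, s7}

s0, s1, s3, s4, s6, s7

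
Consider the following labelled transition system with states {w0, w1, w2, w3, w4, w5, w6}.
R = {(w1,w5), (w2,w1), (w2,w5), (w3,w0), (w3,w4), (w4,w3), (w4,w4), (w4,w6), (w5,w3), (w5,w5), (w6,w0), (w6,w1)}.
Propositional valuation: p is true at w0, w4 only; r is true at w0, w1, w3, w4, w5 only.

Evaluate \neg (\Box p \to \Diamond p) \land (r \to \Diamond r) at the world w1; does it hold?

At w1: \neg (\Box p \to \Diamond p) is false, r \to \Diamond r is true, so \neg (\Box p \to \Diamond p) \land (r \to \Diamond r) is false.
  At w1: \Box p \to \Diamond p is true, so \neg (\Box p \to \Diamond p) is false.
    At w1: \Box p is false, \Diamond p is false, so \Box p \to \Diamond p is true.
      At w1: \Box p requires p at every successor {w5}.
        p fails at w5, so \Box p is false at w1.
      At w1: \Diamond p requires p at some successor in {w5}.
        At w5: p is false.
      So \Diamond p is false at w1.
  At w1: r is true, \Diamond r is true, so r \to \Diamond r is true.
    At w1: \Diamond r requires r at some successor in {w5}.
      r holds at w5, so \Diamond r is true at w1.

No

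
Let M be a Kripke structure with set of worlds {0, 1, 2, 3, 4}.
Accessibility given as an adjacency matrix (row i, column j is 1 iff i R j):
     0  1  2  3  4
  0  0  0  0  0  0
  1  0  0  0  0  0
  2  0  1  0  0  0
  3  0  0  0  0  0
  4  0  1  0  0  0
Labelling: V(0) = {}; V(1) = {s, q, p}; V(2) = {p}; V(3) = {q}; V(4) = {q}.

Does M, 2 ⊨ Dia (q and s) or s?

Recall that Dia ψ holds at a world iff ψ holds at some accessible world.
At 2: Dia (q and s) is true, s is false, so Dia (q and s) or s is true.
  At 2: Dia (q and s) requires q and s at some successor in {1}.
    q and s holds at 1, so Dia (q and s) is true at 2.

Yes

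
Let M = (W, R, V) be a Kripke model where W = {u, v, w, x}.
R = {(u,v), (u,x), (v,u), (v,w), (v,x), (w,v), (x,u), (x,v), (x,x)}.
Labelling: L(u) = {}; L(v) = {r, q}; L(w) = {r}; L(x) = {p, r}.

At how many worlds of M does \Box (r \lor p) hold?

2

Let φ = \Box (r \lor p). Evaluate φ at each world:
  u (successors {v, x}): φ is true.
  v (successors {u, w, x}): φ is false.
  w (successors {v}): φ is true.
  x (successors {u, v, x}): φ is false.
For instance, at x:
  At x: \Box (r \lor p) requires r \lor p at every successor {u, v, x}.
    r \lor p fails at u, so \Box (r \lor p) is false at x.
Satisfying worlds: {u, w}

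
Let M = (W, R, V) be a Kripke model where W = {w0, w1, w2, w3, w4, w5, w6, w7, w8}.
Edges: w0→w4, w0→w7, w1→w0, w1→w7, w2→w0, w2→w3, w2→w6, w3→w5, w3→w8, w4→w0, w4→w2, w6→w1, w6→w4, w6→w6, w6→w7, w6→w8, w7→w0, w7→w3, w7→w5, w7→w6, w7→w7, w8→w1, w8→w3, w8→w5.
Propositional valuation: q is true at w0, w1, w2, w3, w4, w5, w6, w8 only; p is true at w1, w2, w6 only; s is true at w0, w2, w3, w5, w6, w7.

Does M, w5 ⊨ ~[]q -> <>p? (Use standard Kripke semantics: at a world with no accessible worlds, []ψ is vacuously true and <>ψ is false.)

Recall that []ψ holds at a world iff ψ holds at every accessible world, and <>ψ holds iff ψ holds at some accessible world.
At w5: ~[]q is false, <>p is false, so ~[]q -> <>p is true.
  At w5: []q is true, so ~[]q is false.
    At w5: no accessible worlds, so []q holds vacuously.
  At w5: no accessible worlds, so <>p is false.

Yes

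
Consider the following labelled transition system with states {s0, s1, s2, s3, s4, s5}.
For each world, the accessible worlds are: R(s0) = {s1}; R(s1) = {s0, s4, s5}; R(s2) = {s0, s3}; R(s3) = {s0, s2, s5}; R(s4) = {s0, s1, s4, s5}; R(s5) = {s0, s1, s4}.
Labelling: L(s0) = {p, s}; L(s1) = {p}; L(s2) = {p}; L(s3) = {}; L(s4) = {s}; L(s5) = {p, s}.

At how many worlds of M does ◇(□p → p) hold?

Let φ = ◇(□p → p). Evaluate φ at each world:
  s0 (successors {s1}): φ is true.
  s1 (successors {s0, s4, s5}): φ is true.
  s2 (successors {s0, s3}): φ is true.
  s3 (successors {s0, s2, s5}): φ is true.
  s4 (successors {s0, s1, s4, s5}): φ is true.
  s5 (successors {s0, s1, s4}): φ is true.
For instance, at s2:
  At s2: ◇(□p → p) requires □p → p at some successor in {s0, s3}.
    □p → p holds at s0, so ◇(□p → p) is true at s2.
      At s0: □p is true, p is true, so □p → p is true.
Satisfying worlds: {s0, s1, s2, s3, s4, s5}

6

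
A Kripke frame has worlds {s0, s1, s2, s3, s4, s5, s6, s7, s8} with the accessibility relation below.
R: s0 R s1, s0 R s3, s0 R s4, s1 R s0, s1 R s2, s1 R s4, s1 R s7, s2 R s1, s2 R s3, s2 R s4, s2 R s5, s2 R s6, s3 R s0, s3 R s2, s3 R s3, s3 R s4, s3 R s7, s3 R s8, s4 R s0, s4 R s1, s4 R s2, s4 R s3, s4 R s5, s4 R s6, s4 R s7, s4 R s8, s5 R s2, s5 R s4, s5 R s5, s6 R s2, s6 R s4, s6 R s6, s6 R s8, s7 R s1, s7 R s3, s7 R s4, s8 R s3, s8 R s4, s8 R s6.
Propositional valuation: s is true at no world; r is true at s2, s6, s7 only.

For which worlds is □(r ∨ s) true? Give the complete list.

Let φ = □(r ∨ s). Evaluate φ at each world:
  s0 (successors {s1, s3, s4}): φ is false.
  s1 (successors {s0, s2, s4, s7}): φ is false.
  s2 (successors {s1, s3, s4, s5, s6}): φ is false.
  s3 (successors {s0, s2, s3, s4, s7, s8}): φ is false.
  s4 (successors {s0, s1, s2, s3, s5, s6, s7, s8}): φ is false.
  s5 (successors {s2, s4, s5}): φ is false.
  s6 (successors {s2, s4, s6, s8}): φ is false.
  s7 (successors {s1, s3, s4}): φ is false.
  s8 (successors {s3, s4, s6}): φ is false.
For instance, at s1:
  At s1: □(r ∨ s) requires r ∨ s at every successor {s0, s2, s4, s7}.
    r ∨ s fails at s0, so □(r ∨ s) is false at s1.
Satisfying worlds: none.

none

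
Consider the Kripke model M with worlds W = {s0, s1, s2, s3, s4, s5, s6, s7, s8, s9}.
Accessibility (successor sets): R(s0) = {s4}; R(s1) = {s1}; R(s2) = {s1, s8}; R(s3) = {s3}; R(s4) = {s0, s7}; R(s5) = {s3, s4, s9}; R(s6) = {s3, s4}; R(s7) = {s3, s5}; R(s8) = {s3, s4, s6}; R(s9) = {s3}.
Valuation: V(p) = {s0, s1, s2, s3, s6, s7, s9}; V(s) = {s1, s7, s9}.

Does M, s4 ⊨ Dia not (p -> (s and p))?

Recall that Dia ψ holds at a world iff ψ holds at some accessible world.
At s4: Dia not (p -> (s and p)) requires not (p -> (s and p)) at some successor in {s0, s7}.
  not (p -> (s and p)) holds at s0, so Dia not (p -> (s and p)) is true at s4.

Yes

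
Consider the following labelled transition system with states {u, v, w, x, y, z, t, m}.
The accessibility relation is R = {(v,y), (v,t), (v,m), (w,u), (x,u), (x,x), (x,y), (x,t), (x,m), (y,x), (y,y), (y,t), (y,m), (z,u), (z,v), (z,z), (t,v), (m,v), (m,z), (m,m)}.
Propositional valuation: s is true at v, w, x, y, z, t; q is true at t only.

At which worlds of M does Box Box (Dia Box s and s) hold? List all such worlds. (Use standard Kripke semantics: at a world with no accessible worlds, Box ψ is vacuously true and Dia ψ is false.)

Recall that Box ψ holds at a world iff ψ holds at every accessible world, and Dia ψ holds iff ψ holds at some accessible world.
Let φ = Box Box (Dia Box s and s). Evaluate φ at each world:
  u (successors ∅): φ is true.
  v (successors {y, t, m}): φ is false.
  w (successors {u}): φ is true.
  x (successors {u, x, y, t, m}): φ is false.
  y (successors {x, y, t, m}): φ is false.
  z (successors {u, v, z}): φ is false.
  t (successors {v}): φ is false.
  m (successors {v, z, m}): φ is false.
For instance, at z:
  At z: Box Box (Dia Box s and s) requires Box (Dia Box s and s) at every successor {u, v, z}.
    Box (Dia Box s and s) fails at v, so Box Box (Dia Box s and s) is false at z.
      At v: Box (Dia Box s and s) requires Dia Box s and s at every successor {y, t, m}.
        Dia Box s and s fails at t, so Box (Dia Box s and s) is false at v.
Satisfying worlds: {u, w}

u, w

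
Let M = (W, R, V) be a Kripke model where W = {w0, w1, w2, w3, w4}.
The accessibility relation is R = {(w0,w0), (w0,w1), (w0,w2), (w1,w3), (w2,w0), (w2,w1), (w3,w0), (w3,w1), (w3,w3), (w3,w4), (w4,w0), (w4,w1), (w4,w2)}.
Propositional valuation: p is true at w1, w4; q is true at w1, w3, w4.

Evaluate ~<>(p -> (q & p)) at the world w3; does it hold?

No

At w3: <>(p -> (q & p)) is true, so ~<>(p -> (q & p)) is false.
  At w3: <>(p -> (q & p)) requires p -> (q & p) at some successor in {w0, w1, w3, w4}.
    p -> (q & p) holds at w0, so <>(p -> (q & p)) is true at w3.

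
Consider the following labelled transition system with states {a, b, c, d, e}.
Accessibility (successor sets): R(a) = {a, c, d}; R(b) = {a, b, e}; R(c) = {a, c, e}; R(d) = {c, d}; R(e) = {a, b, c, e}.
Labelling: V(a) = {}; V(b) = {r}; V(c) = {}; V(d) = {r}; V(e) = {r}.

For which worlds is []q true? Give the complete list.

Let φ = []q. Evaluate φ at each world:
  a (successors {a, c, d}): φ is false.
  b (successors {a, b, e}): φ is false.
  c (successors {a, c, e}): φ is false.
  d (successors {c, d}): φ is false.
  e (successors {a, b, c, e}): φ is false.
For instance, at b:
  At b: []q requires q at every successor {a, b, e}.
    q fails at a, so []q is false at b.
Satisfying worlds: none.

none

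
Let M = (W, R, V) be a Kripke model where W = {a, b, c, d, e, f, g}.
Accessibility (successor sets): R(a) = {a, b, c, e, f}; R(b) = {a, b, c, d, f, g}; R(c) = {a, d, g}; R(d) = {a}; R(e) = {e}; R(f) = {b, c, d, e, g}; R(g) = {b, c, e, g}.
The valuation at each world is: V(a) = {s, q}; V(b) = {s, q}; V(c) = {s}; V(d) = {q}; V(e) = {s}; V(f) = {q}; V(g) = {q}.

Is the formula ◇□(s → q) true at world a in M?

Yes

At a: ◇□(s → q) requires □(s → q) at some successor in {a, b, c, e, f}.
  □(s → q) holds at c, so ◇□(s → q) is true at a.
    At c: □(s → q) requires s → q at every successor {a, d, g}.
      At a: s → q is true.
      At d: s → q is true.
      At g: s → q is true.
    So □(s → q) is true at c.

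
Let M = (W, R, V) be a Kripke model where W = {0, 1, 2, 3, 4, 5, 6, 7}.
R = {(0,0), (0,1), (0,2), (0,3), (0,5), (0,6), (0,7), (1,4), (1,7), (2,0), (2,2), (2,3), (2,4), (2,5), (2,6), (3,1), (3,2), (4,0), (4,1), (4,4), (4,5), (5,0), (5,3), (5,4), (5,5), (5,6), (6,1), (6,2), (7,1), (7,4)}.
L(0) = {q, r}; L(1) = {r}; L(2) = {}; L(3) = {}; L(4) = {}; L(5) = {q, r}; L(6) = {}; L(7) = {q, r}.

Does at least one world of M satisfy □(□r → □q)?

Recall that □ψ holds at a world iff ψ holds at every accessible world, and ◇ψ holds iff ψ holds at some accessible world.
Let φ = □(□r → □q). Evaluate φ at each world:
  0 (successors {0, 1, 2, 3, 5, 6, 7}): φ is true.
  1 (successors {4, 7}): φ is true.
  2 (successors {0, 2, 3, 4, 5, 6}): φ is true.
  3 (successors {1, 2}): φ is true.
  4 (successors {0, 1, 4, 5}): φ is true.
  5 (successors {0, 3, 4, 5, 6}): φ is true.
  6 (successors {1, 2}): φ is true.
  7 (successors {1, 4}): φ is true.
Detail at 0 (witness):
  At 0: □(□r → □q) requires □r → □q at every successor {0, 1, 2, 3, 5, 6, 7}.
    At 0: □r → □q is true.
    At 1: □r → □q is true.
    At 2: □r → □q is true.
    At 3: □r → □q is true.
    At 5: □r → □q is true.
    At 6: □r → □q is true.
    At 7: □r → □q is true.
  So □(□r → □q) is true at 0.

Yes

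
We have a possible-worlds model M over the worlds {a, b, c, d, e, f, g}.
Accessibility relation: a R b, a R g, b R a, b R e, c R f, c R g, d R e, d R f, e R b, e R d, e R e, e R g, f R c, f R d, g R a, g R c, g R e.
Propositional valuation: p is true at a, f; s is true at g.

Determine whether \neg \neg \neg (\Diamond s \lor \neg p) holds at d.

No

At d: \neg \neg (\Diamond s \lor \neg p) is true, so \neg \neg \neg (\Diamond s \lor \neg p) is false.
  At d: \neg (\Diamond s \lor \neg p) is false, so \neg \neg (\Diamond s \lor \neg p) is true.
    At d: \Diamond s \lor \neg p is true, so \neg (\Diamond s \lor \neg p) is false.
      At d: \Diamond s is false, \neg p is true, so \Diamond s \lor \neg p is true.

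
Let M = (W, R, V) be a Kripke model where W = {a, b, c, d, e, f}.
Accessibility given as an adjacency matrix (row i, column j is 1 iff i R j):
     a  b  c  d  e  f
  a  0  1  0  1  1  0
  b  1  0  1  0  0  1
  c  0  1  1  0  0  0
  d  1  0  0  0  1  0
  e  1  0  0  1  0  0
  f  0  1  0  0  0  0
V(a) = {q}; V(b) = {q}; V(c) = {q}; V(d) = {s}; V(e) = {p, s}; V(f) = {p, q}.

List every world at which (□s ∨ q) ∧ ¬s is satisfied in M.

Recall that □ψ holds at a world iff ψ holds at every accessible world, and ◇ψ holds iff ψ holds at some accessible world.
Let φ = (□s ∨ q) ∧ ¬s. Evaluate φ at each world:
  a (successors {b, d, e}): φ is true.
  b (successors {a, c, f}): φ is true.
  c (successors {b, c}): φ is true.
  d (successors {a, e}): φ is false.
  e (successors {a, d}): φ is false.
  f (successors {b}): φ is true.
For instance, at f:
  At f: □s ∨ q is true, ¬s is true, so (□s ∨ q) ∧ ¬s is true.
    At f: □s is false, q is true, so □s ∨ q is true.
      At f: □s requires s at every successor {b}.
        s fails at b, so □s is false at f.
Satisfying worlds: {a, b, c, f}

a, b, c, f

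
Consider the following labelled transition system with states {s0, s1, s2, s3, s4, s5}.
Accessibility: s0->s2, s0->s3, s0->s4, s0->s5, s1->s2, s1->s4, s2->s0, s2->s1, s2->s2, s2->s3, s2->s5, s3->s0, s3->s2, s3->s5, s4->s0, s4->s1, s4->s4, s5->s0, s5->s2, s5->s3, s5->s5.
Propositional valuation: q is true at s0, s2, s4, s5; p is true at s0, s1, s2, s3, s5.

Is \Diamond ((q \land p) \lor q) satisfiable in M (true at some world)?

Yes

Let φ = \Diamond ((q \land p) \lor q). Evaluate φ at each world:
  s0 (successors {s2, s3, s4, s5}): φ is true.
  s1 (successors {s2, s4}): φ is true.
  s2 (successors {s0, s1, s2, s3, s5}): φ is true.
  s3 (successors {s0, s2, s5}): φ is true.
  s4 (successors {s0, s1, s4}): φ is true.
  s5 (successors {s0, s2, s3, s5}): φ is true.
Detail at s0 (witness):
  At s0: \Diamond ((q \land p) \lor q) requires (q \land p) \lor q at some successor in {s2, s3, s4, s5}.
    (q \land p) \lor q holds at s2, so \Diamond ((q \land p) \lor q) is true at s0.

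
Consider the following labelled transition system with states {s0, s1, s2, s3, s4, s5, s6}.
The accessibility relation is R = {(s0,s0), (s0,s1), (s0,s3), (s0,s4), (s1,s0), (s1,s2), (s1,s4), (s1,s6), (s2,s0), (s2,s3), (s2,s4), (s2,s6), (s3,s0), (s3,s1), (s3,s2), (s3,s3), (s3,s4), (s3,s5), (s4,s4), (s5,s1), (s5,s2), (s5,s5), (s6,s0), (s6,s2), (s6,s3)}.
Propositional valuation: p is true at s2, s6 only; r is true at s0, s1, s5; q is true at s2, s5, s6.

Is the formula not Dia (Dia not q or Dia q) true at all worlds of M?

No

Let φ = not Dia (Dia not q or Dia q). Evaluate φ at each world:
  s0 (successors {s0, s1, s3, s4}): φ is false.
  s1 (successors {s0, s2, s4, s6}): φ is false.
  s2 (successors {s0, s3, s4, s6}): φ is false.
  s3 (successors {s0, s1, s2, s3, s4, s5}): φ is false.
  s4 (successors {s4}): φ is false.
  s5 (successors {s1, s2, s5}): φ is false.
  s6 (successors {s0, s2, s3}): φ is false.
Detail at s0 (counterexample):
  At s0: Dia (Dia not q or Dia q) is true, so not Dia (Dia not q or Dia q) is false.
    At s0: Dia (Dia not q or Dia q) requires Dia not q or Dia q at some successor in {s0, s1, s3, s4}.
      Dia not q or Dia q holds at s0, so Dia (Dia not q or Dia q) is true at s0.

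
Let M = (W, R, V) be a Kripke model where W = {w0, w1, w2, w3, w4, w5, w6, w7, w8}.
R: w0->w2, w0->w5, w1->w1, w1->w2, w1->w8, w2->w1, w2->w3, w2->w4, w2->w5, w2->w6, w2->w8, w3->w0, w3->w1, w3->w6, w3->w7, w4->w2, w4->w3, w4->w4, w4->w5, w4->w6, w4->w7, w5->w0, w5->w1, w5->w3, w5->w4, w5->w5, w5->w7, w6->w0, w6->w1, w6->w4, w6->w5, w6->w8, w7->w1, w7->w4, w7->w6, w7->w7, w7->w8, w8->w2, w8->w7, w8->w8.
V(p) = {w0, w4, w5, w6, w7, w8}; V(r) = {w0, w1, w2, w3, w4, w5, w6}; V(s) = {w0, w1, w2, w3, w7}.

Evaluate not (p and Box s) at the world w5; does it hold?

At w5: p and Box s is false, so not (p and Box s) is true.
  At w5: p is true, Box s is false, so p and Box s is false.
    At w5: Box s requires s at every successor {w0, w1, w3, w4, w5, w7}.
      s fails at w4, so Box s is false at w5.

Yes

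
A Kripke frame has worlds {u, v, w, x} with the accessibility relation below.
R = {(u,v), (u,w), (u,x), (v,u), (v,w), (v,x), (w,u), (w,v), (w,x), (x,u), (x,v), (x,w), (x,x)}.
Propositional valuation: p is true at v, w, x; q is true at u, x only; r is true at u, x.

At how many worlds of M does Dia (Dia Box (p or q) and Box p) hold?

Let φ = Dia (Dia Box (p or q) and Box p). Evaluate φ at each world:
  u (successors {v, w, x}): φ is false.
  v (successors {u, w, x}): φ is true.
  w (successors {u, v, x}): φ is true.
  x (successors {u, v, w, x}): φ is true.
For instance, at u:
  At u: Dia (Dia Box (p or q) and Box p) requires Dia Box (p or q) and Box p at some successor in {v, w, x}.
    At v: Dia Box (p or q) and Box p is false.
    At w: Dia Box (p or q) and Box p is false.
    At x: Dia Box (p or q) and Box p is false.
  So Dia (Dia Box (p or q) and Box p) is false at u.
Satisfying worlds: {v, w, x}

3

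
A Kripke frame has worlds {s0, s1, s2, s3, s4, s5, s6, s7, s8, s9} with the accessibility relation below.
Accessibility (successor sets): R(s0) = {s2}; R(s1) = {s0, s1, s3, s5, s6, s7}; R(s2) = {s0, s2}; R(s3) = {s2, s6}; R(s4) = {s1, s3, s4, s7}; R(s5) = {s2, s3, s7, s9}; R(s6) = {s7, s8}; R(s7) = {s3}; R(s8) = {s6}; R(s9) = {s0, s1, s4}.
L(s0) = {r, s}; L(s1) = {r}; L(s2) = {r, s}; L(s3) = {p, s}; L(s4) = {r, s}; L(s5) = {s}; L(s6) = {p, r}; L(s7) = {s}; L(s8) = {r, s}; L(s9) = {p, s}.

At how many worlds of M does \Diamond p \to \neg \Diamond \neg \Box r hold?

Let φ = \Diamond p \to \neg \Diamond \neg \Box r. Evaluate φ at each world:
  s0 (successors {s2}): φ is true.
  s1 (successors {s0, s1, s3, s5, s6, s7}): φ is false.
  s2 (successors {s0, s2}): φ is true.
  s3 (successors {s2, s6}): φ is false.
  s4 (successors {s1, s3, s4, s7}): φ is false.
  s5 (successors {s2, s3, s7, s9}): φ is false.
  s6 (successors {s7, s8}): φ is true.
  s7 (successors {s3}): φ is true.
  s8 (successors {s6}): φ is false.
  s9 (successors {s0, s1, s4}): φ is true.
For instance, at s6:
  At s6: \Diamond p is false, \neg \Diamond \neg \Box r is false, so \Diamond p \to \neg \Diamond \neg \Box r is true.
    At s6: \Diamond p requires p at some successor in {s7, s8}.
      At s7: p is false.
      At s8: p is false.
    So \Diamond p is false at s6.
    At s6: \Diamond \neg \Box r is true, so \neg \Diamond \neg \Box r is false.
      At s6: \Diamond \neg \Box r requires \neg \Box r at some successor in {s7, s8}.
        \neg \Box r holds at s7, so \Diamond \neg \Box r is true at s6.
Satisfying worlds: {s0, s2, s6, s7, s9}

5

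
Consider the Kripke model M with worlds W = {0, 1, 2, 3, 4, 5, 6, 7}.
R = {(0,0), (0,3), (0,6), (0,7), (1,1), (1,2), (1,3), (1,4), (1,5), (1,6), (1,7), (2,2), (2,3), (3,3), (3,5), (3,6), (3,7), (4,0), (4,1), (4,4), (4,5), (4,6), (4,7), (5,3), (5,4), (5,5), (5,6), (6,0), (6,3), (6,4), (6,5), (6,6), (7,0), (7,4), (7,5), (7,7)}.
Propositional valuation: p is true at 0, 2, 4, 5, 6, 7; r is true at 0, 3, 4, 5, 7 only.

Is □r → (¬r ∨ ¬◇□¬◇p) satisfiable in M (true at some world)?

Let φ = □r → (¬r ∨ ¬◇□¬◇p). Evaluate φ at each world:
  0 (successors {0, 3, 6, 7}): φ is true.
  1 (successors {1, 2, 3, 4, 5, 6, 7}): φ is true.
  2 (successors {2, 3}): φ is true.
  3 (successors {3, 5, 6, 7}): φ is true.
  4 (successors {0, 1, 4, 5, 6, 7}): φ is true.
  5 (successors {3, 4, 5, 6}): φ is true.
  6 (successors {0, 3, 4, 5, 6}): φ is true.
  7 (successors {0, 4, 5, 7}): φ is true.
Detail at 0 (witness):
  At 0: □r is false, ¬r ∨ ¬◇□¬◇p is true, so □r → (¬r ∨ ¬◇□¬◇p) is true.
    At 0: □r requires r at every successor {0, 3, 6, 7}.
      r fails at 6, so □r is false at 0.
    At 0: ¬r is false, ¬◇□¬◇p is true, so ¬r ∨ ¬◇□¬◇p is true.
      At 0: ◇□¬◇p is false, so ¬◇□¬◇p is true.

Yes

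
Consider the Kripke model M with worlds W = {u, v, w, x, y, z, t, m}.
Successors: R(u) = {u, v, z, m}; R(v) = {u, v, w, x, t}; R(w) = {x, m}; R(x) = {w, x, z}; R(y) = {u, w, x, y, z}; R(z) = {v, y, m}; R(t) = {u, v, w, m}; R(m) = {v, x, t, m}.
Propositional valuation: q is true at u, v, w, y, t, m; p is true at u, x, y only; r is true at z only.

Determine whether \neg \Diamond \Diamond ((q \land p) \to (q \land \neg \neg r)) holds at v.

Recall that \Diamond ψ holds at a world iff ψ holds at some accessible world.
At v: \Diamond \Diamond ((q \land p) \to (q \land \neg \neg r)) is true, so \neg \Diamond \Diamond ((q \land p) \to (q \land \neg \neg r)) is false.
  At v: \Diamond \Diamond ((q \land p) \to (q \land \neg \neg r)) requires \Diamond ((q \land p) \to (q \land \neg \neg r)) at some successor in {u, v, w, x, t}.
    \Diamond ((q \land p) \to (q \land \neg \neg r)) holds at u, so \Diamond \Diamond ((q \land p) \to (q \land \neg \neg r)) is true at v.
      At u: \Diamond ((q \land p) \to (q \land \neg \neg r)) requires (q \land p) \to (q \land \neg \neg r) at some successor in {u, v, z, m}.
        (q \land p) \to (q \land \neg \neg r) holds at v, so \Diamond ((q \land p) \to (q \land \neg \neg r)) is true at u.

No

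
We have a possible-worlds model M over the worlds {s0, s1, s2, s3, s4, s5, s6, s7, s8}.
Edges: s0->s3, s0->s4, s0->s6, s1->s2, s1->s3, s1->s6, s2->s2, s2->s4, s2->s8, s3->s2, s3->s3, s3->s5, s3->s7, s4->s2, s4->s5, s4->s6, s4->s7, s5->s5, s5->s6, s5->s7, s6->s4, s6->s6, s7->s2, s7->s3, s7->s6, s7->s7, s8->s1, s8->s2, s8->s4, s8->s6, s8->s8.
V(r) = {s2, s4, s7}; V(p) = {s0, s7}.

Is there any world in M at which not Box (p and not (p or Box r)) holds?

Yes

Recall that Box ψ holds at a world iff ψ holds at every accessible world, and Dia ψ holds iff ψ holds at some accessible world.
Let φ = not Box (p and not (p or Box r)). Evaluate φ at each world:
  s0 (successors {s3, s4, s6}): φ is true.
  s1 (successors {s2, s3, s6}): φ is true.
  s2 (successors {s2, s4, s8}): φ is true.
  s3 (successors {s2, s3, s5, s7}): φ is true.
  s4 (successors {s2, s5, s6, s7}): φ is true.
  s5 (successors {s5, s6, s7}): φ is true.
  s6 (successors {s4, s6}): φ is true.
  s7 (successors {s2, s3, s6, s7}): φ is true.
  s8 (successors {s1, s2, s4, s6, s8}): φ is true.
Detail at s0 (witness):
  At s0: Box (p and not (p or Box r)) is false, so not Box (p and not (p or Box r)) is true.
    At s0: Box (p and not (p or Box r)) requires p and not (p or Box r) at every successor {s3, s4, s6}.
      p and not (p or Box r) fails at s3, so Box (p and not (p or Box r)) is false at s0.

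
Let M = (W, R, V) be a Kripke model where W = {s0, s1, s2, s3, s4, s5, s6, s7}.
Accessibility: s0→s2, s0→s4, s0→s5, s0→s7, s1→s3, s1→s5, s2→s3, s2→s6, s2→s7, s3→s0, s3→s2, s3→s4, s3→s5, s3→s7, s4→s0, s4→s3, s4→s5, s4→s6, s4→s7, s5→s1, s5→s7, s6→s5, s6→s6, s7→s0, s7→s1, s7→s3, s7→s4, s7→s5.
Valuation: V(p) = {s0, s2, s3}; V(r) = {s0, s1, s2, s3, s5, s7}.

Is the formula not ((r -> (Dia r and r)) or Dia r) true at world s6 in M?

At s6: (r -> (Dia r and r)) or Dia r is true, so not ((r -> (Dia r and r)) or Dia r) is false.
  At s6: r -> (Dia r and r) is true, Dia r is true, so (r -> (Dia r and r)) or Dia r is true.
    At s6: r is false, Dia r and r is false, so r -> (Dia r and r) is true.
      At s6: Dia r is true, r is false, so Dia r and r is false.
    At s6: Dia r requires r at some successor in {s5, s6}.
      r holds at s5, so Dia r is true at s6.

No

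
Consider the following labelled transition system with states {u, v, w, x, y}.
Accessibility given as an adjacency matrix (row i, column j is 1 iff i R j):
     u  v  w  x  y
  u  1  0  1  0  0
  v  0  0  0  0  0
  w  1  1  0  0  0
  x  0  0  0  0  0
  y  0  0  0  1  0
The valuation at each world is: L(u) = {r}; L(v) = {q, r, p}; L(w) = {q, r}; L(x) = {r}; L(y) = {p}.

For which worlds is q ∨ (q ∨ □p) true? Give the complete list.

Recall that □ψ holds at a world iff ψ holds at every accessible world, and ◇ψ holds iff ψ holds at some accessible world.
Let φ = q ∨ (q ∨ □p). Evaluate φ at each world:
  u (successors {u, w}): φ is false.
  v (successors ∅): φ is true.
  w (successors {u, v}): φ is true.
  x (successors ∅): φ is true.
  y (successors {x}): φ is false.
For instance, at y:
  At y: q is false, q ∨ □p is false, so q ∨ (q ∨ □p) is false.
    At y: q is false, □p is false, so q ∨ □p is false.
      At y: □p requires p at every successor {x}.
        p fails at x, so □p is false at y.
Satisfying worlds: {v, w, x}

v, w, x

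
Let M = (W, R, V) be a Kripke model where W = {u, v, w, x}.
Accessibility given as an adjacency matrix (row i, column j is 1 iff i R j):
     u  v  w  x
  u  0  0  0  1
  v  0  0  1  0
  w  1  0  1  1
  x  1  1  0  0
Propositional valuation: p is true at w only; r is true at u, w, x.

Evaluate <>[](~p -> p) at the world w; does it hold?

No

At w: <>[](~p -> p) requires [](~p -> p) at some successor in {u, w, x}.
  At u: [](~p -> p) is false.
  At w: [](~p -> p) is false.
  At x: [](~p -> p) is false.
So <>[](~p -> p) is false at w.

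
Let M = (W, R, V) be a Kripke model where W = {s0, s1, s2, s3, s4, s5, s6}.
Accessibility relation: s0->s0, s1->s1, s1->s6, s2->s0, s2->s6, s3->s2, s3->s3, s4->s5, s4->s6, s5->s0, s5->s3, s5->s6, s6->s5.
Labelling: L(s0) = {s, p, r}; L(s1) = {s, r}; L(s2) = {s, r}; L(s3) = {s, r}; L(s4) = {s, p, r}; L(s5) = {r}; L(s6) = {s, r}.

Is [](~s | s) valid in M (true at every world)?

Let φ = [](~s | s). Evaluate φ at each world:
  s0 (successors {s0}): φ is true.
  s1 (successors {s1, s6}): φ is true.
  s2 (successors {s0, s6}): φ is true.
  s3 (successors {s2, s3}): φ is true.
  s4 (successors {s5, s6}): φ is true.
  s5 (successors {s0, s3, s6}): φ is true.
  s6 (successors {s5}): φ is true.
For instance, at s3:
  At s3: [](~s | s) requires ~s | s at every successor {s2, s3}.
    At s2: ~s | s is true.
    At s3: ~s | s is true.
  So [](~s | s) is true at s3.

Yes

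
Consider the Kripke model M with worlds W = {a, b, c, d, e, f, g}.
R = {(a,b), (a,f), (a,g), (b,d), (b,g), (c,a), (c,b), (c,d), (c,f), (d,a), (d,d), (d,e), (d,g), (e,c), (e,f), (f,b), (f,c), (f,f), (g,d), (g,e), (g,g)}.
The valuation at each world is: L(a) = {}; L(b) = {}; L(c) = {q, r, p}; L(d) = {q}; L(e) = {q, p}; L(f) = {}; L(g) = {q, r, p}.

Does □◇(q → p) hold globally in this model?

Yes

Recall that □ψ holds at a world iff ψ holds at every accessible world, and ◇ψ holds iff ψ holds at some accessible world.
Let φ = □◇(q → p). Evaluate φ at each world:
  a (successors {b, f, g}): φ is true.
  b (successors {d, g}): φ is true.
  c (successors {a, b, d, f}): φ is true.
  d (successors {a, d, e, g}): φ is true.
  e (successors {c, f}): φ is true.
  f (successors {b, c, f}): φ is true.
  g (successors {d, e, g}): φ is true.
For instance, at c:
  At c: □◇(q → p) requires ◇(q → p) at every successor {a, b, d, f}.
    At a: ◇(q → p) is true.
    At b: ◇(q → p) is true.
    At d: ◇(q → p) is true.
    At f: ◇(q → p) is true.
  So □◇(q → p) is true at c.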